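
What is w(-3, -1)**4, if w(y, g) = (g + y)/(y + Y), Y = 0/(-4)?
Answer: 256/81 ≈ 3.1605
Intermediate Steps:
Y = 0 (Y = 0*(-1/4) = 0)
w(y, g) = (g + y)/y (w(y, g) = (g + y)/(y + 0) = (g + y)/y)
w(-3, -1)**4 = ((-1 - 3)/(-3))**4 = (-1/3*(-4))**4 = (4/3)**4 = 256/81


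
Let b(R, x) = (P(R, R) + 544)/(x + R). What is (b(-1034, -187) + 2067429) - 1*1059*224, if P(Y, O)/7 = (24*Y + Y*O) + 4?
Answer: 67496337/37 ≈ 1.8242e+6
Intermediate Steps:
P(Y, O) = 28 + 168*Y + 7*O*Y (P(Y, O) = 7*((24*Y + Y*O) + 4) = 7*((24*Y + O*Y) + 4) = 7*(4 + 24*Y + O*Y) = 28 + 168*Y + 7*O*Y)
b(R, x) = (572 + 7*R² + 168*R)/(R + x) (b(R, x) = ((28 + 168*R + 7*R*R) + 544)/(x + R) = ((28 + 168*R + 7*R²) + 544)/(R + x) = ((28 + 7*R² + 168*R) + 544)/(R + x) = (572 + 7*R² + 168*R)/(R + x))
(b(-1034, -187) + 2067429) - 1*1059*224 = ((572 + 7*(-1034)² + 168*(-1034))/(-1034 - 187) + 2067429) - 1*1059*224 = ((572 + 7*1069156 - 173712)/(-1221) + 2067429) - 1059*224 = (-(572 + 7484092 - 173712)/1221 + 2067429) - 237216 = (-1/1221*7310952 + 2067429) - 237216 = (-221544/37 + 2067429) - 237216 = 76273329/37 - 237216 = 67496337/37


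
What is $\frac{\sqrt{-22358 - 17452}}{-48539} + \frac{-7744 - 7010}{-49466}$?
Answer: $\frac{7377}{24733} - \frac{i \sqrt{39810}}{48539} \approx 0.29827 - 0.0041106 i$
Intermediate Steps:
$\frac{\sqrt{-22358 - 17452}}{-48539} + \frac{-7744 - 7010}{-49466} = \sqrt{-39810} \left(- \frac{1}{48539}\right) + \left(-7744 - 7010\right) \left(- \frac{1}{49466}\right) = i \sqrt{39810} \left(- \frac{1}{48539}\right) - - \frac{7377}{24733} = - \frac{i \sqrt{39810}}{48539} + \frac{7377}{24733} = \frac{7377}{24733} - \frac{i \sqrt{39810}}{48539}$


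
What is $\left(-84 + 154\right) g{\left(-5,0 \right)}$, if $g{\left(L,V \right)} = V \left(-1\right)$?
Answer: $0$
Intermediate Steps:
$g{\left(L,V \right)} = - V$
$\left(-84 + 154\right) g{\left(-5,0 \right)} = \left(-84 + 154\right) \left(\left(-1\right) 0\right) = 70 \cdot 0 = 0$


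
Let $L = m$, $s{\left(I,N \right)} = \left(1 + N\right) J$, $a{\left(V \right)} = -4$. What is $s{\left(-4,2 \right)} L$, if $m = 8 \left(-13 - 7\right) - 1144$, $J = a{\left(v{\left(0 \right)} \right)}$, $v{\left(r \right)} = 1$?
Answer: $15648$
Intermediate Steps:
$J = -4$
$s{\left(I,N \right)} = -4 - 4 N$ ($s{\left(I,N \right)} = \left(1 + N\right) \left(-4\right) = -4 - 4 N$)
$m = -1304$ ($m = 8 \left(-20\right) - 1144 = -160 - 1144 = -1304$)
$L = -1304$
$s{\left(-4,2 \right)} L = \left(-4 - 8\right) \left(-1304\right) = \left(-12\right) \left(-1304\right) = 15648$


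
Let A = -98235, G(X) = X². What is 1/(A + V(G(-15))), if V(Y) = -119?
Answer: -1/98354 ≈ -1.0167e-5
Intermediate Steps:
1/(A + V(G(-15))) = 1/(-98235 - 119) = 1/(-98354) = -1/98354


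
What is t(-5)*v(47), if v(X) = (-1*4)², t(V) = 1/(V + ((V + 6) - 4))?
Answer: -2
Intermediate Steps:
t(V) = 1/(2 + 2*V) (t(V) = 1/(V + ((6 + V) - 4)) = 1/(V + (2 + V)) = 1/(2 + 2*V))
v(X) = 16 (v(X) = (-4)² = 16)
t(-5)*v(47) = (1/(2*(1 - 5)))*16 = ((½)/(-4))*16 = ((½)*(-¼))*16 = -⅛*16 = -2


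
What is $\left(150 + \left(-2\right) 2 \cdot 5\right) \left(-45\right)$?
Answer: $-5850$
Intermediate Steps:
$\left(150 + \left(-2\right) 2 \cdot 5\right) \left(-45\right) = \left(150 - 20\right) \left(-45\right) = 130 \left(-45\right) = -5850$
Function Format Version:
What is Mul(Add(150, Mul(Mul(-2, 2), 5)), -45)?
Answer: -5850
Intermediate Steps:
Mul(Add(150, Mul(Mul(-2, 2), 5)), -45) = Mul(Add(150, Mul(-4, 5)), -45) = Mul(Add(150, -20), -45) = Mul(130, -45) = -5850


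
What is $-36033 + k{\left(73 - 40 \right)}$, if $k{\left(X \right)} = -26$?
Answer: $-36059$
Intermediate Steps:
$-36033 + k{\left(73 - 40 \right)} = -36033 - 26 = -36059$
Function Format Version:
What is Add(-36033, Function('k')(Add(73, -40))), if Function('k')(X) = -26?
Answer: -36059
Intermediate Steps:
Add(-36033, Function('k')(Add(73, -40))) = Add(-36033, -26) = -36059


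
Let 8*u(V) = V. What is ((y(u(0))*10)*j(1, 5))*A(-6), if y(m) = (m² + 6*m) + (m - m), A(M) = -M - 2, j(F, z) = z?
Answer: 0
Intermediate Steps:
u(V) = V/8
A(M) = -2 - M
y(m) = m² + 6*m (y(m) = (m² + 6*m) + 0 = m² + 6*m)
((y(u(0))*10)*j(1, 5))*A(-6) = (((((⅛)*0)*(6 + (⅛)*0))*10)*5)*(-2 - 1*(-6)) = (((0*(6 + 0))*10)*5)*(-2 + 6) = (((0*6)*10)*5)*4 = ((0*10)*5)*4 = (0*5)*4 = 0*4 = 0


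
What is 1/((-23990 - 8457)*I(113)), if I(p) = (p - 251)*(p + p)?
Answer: 1/1011957036 ≈ 9.8818e-10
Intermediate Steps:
I(p) = 2*p*(-251 + p) (I(p) = (-251 + p)*(2*p) = 2*p*(-251 + p))
1/((-23990 - 8457)*I(113)) = 1/((-23990 - 8457)*((2*113*(-251 + 113)))) = 1/((-32447)*((2*113*(-138)))) = -1/32447/(-31188) = -1/32447*(-1/31188) = 1/1011957036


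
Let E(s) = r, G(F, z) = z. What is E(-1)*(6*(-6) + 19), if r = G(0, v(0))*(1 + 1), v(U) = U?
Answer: 0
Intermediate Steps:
r = 0 (r = 0*(1 + 1) = 0*2 = 0)
E(s) = 0
E(-1)*(6*(-6) + 19) = 0*(6*(-6) + 19) = 0*(-36 + 19) = 0*(-17) = 0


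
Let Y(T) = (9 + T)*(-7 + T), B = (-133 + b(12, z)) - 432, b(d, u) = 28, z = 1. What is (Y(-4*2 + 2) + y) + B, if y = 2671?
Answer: 2095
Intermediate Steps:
B = -537 (B = (-133 + 28) - 432 = -105 - 432 = -537)
Y(T) = (-7 + T)*(9 + T)
(Y(-4*2 + 2) + y) + B = ((-63 + (-4*2 + 2)**2 + 2*(-4*2 + 2)) + 2671) - 537 = ((-63 + (-8 + 2)**2 + 2*(-8 + 2)) + 2671) - 537 = ((-63 + (-6)**2 + 2*(-6)) + 2671) - 537 = ((-63 + 36 - 12) + 2671) - 537 = (-39 + 2671) - 537 = 2632 - 537 = 2095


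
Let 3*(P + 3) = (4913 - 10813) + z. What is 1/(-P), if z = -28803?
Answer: 3/34712 ≈ 8.6425e-5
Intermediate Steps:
P = -34712/3 (P = -3 + ((4913 - 10813) - 28803)/3 = -3 + (-5900 - 28803)/3 = -3 + (1/3)*(-34703) = -3 - 34703/3 = -34712/3 ≈ -11571.)
1/(-P) = 1/(-1*(-34712/3)) = 1/(34712/3) = 3/34712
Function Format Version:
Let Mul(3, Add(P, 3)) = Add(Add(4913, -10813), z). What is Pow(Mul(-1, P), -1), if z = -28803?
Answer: Rational(3, 34712) ≈ 8.6425e-5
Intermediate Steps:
P = Rational(-34712, 3) (P = Add(-3, Mul(Rational(1, 3), Add(Add(4913, -10813), -28803))) = Add(-3, Mul(Rational(1, 3), Add(-5900, -28803))) = Add(-3, Mul(Rational(1, 3), -34703)) = Add(-3, Rational(-34703, 3)) = Rational(-34712, 3) ≈ -11571.)
Pow(Mul(-1, P), -1) = Pow(Mul(-1, Rational(-34712, 3)), -1) = Pow(Rational(34712, 3), -1) = Rational(3, 34712)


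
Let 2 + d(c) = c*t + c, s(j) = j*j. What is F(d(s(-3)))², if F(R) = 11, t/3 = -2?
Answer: 121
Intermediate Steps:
t = -6 (t = 3*(-2) = -6)
s(j) = j²
d(c) = -2 - 5*c (d(c) = -2 + (c*(-6) + c) = -2 + (-6*c + c) = -2 - 5*c)
F(d(s(-3)))² = 11² = 121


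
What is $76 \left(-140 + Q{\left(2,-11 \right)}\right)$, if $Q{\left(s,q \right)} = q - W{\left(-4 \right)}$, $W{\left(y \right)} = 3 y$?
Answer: $-10564$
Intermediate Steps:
$Q{\left(s,q \right)} = 12 + q$ ($Q{\left(s,q \right)} = q - 3 \left(-4\right) = q - -12 = q + 12 = 12 + q$)
$76 \left(-140 + Q{\left(2,-11 \right)}\right) = 76 \left(-140 + \left(12 - 11\right)\right) = 76 \left(-140 + 1\right) = 76 \left(-139\right) = -10564$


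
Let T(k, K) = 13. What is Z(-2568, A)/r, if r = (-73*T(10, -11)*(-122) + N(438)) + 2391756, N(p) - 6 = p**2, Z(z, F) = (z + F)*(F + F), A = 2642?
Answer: 48877/337423 ≈ 0.14485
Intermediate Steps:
Z(z, F) = 2*F*(F + z) (Z(z, F) = (F + z)*(2*F) = 2*F*(F + z))
N(p) = 6 + p**2
r = 2699384 (r = (-73*13*(-122) + (6 + 438**2)) + 2391756 = (-949*(-122) + (6 + 191844)) + 2391756 = (115778 + 191850) + 2391756 = 307628 + 2391756 = 2699384)
Z(-2568, A)/r = (2*2642*(2642 - 2568))/2699384 = (2*2642*74)*(1/2699384) = 391016*(1/2699384) = 48877/337423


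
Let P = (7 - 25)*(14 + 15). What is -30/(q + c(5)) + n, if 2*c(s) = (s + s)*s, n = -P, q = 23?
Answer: 4171/8 ≈ 521.38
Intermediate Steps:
P = -522 (P = -18*29 = -522)
n = 522 (n = -1*(-522) = 522)
c(s) = s² (c(s) = ((s + s)*s)/2 = ((2*s)*s)/2 = (2*s²)/2 = s²)
-30/(q + c(5)) + n = -30/(23 + 5²) + 522 = -30/(23 + 25) + 522 = -30/48 + 522 = -30*1/48 + 522 = -5/8 + 522 = 4171/8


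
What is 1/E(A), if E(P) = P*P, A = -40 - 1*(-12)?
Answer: 1/784 ≈ 0.0012755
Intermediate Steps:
A = -28 (A = -40 + 12 = -28)
E(P) = P**2
1/E(A) = 1/((-28)**2) = 1/784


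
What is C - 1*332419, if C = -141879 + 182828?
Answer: -291470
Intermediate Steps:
C = 40949
C - 1*332419 = 40949 - 1*332419 = 40949 - 332419 = -291470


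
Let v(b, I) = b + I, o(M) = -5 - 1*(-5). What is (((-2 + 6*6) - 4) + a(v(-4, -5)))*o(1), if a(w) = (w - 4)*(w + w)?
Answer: 0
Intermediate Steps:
o(M) = 0 (o(M) = -5 + 5 = 0)
v(b, I) = I + b
a(w) = 2*w*(-4 + w) (a(w) = (-4 + w)*(2*w) = 2*w*(-4 + w))
(((-2 + 6*6) - 4) + a(v(-4, -5)))*o(1) = (((-2 + 6*6) - 4) + 2*(-5 - 4)*(-4 + (-5 - 4)))*0 = (((-2 + 36) - 4) + 2*(-9)*(-4 - 9))*0 = ((34 - 4) + 2*(-9)*(-13))*0 = (30 + 234)*0 = 264*0 = 0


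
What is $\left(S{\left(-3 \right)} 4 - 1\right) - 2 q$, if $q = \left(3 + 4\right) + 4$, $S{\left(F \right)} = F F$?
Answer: $13$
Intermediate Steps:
$S{\left(F \right)} = F^{2}$
$q = 11$ ($q = 7 + 4 = 11$)
$\left(S{\left(-3 \right)} 4 - 1\right) - 2 q = \left(\left(-3\right)^{2} \cdot 4 - 1\right) - 22 = \left(9 \cdot 4 - 1\right) - 22 = \left(36 - 1\right) - 22 = 35 - 22 = 13$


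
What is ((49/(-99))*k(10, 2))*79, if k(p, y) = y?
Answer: -7742/99 ≈ -78.202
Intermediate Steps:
((49/(-99))*k(10, 2))*79 = ((49/(-99))*2)*79 = ((49*(-1/99))*2)*79 = -49/99*2*79 = -98/99*79 = -7742/99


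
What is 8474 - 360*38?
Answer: -5206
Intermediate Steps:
8474 - 360*38 = 8474 - 13680 = -5206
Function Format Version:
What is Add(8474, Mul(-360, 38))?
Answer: -5206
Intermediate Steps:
Add(8474, Mul(-360, 38)) = Add(8474, -13680) = -5206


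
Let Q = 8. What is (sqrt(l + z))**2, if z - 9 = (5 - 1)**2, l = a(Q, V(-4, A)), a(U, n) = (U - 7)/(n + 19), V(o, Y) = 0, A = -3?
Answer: 476/19 ≈ 25.053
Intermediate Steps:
a(U, n) = (-7 + U)/(19 + n)
l = 1/19 (l = (-7 + 8)/(19 + 0) = 1/19 ≈ 0.052632)
z = 25 (z = 9 + (5 - 1)**2 = 9 + 4**2 = 9 + 16 = 25)
(sqrt(l + z))**2 = (sqrt(1/19 + 25))**2 = (sqrt(476/19))**2 = (2*sqrt(2261)/19)**2 = 476/19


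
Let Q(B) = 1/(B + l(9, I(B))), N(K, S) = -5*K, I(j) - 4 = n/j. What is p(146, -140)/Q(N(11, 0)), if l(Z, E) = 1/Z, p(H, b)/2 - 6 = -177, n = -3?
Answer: 18772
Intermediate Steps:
I(j) = 4 - 3/j
p(H, b) = -342 (p(H, b) = 12 + 2*(-177) = 12 - 354 = -342)
Q(B) = 1/(⅑ + B) (Q(B) = 1/(B + 1/9) = 1/(B + ⅑) = 1/(⅑ + B))
p(146, -140)/Q(N(11, 0)) = -342/(9/(1 + 9*(-5*11))) = -342/(9/(1 + 9*(-55))) = -342/(9/(1 - 495)) = -342/(9/(-494)) = -342/(9*(-1/494)) = -342/(-9/494) = -342*(-494/9) = 18772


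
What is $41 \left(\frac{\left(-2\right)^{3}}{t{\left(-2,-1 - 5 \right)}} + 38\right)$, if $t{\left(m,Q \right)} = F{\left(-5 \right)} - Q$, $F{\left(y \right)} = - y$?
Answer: $\frac{16810}{11} \approx 1528.2$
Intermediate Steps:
$t{\left(m,Q \right)} = 5 - Q$ ($t{\left(m,Q \right)} = \left(-1\right) \left(-5\right) - Q = 5 - Q$)
$41 \left(\frac{\left(-2\right)^{3}}{t{\left(-2,-1 - 5 \right)}} + 38\right) = 41 \left(\frac{\left(-2\right)^{3}}{5 - \left(-1 - 5\right)} + 38\right) = 41 \left(- \frac{8}{5 - -6} + 38\right) = 41 \left(- \frac{8}{5 + 6} + 38\right) = 41 \left(- \frac{8}{11} + 38\right) = 41 \cdot \frac{410}{11} = \frac{16810}{11}$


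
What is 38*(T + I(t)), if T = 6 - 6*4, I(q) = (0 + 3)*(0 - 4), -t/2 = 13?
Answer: -1140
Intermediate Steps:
t = -26 (t = -2*13 = -26)
I(q) = -12 (I(q) = 3*(-4) = -12)
T = -18 (T = 6 - 24 = -18)
38*(T + I(t)) = 38*(-18 - 12) = 38*(-30) = -1140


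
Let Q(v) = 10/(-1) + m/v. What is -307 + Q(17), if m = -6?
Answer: -5395/17 ≈ -317.35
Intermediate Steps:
Q(v) = -10 - 6/v (Q(v) = 10/(-1) - 6/v = 10*(-1) - 6/v = -10 - 6/v)
-307 + Q(17) = -307 + (-10 - 6/17) = -307 - 176/17 = -5395/17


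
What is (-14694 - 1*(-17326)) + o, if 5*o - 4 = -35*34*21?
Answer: -11826/5 ≈ -2365.2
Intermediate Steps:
o = -24986/5 (o = 4/5 + (-35*34*21)/5 = 4/5 + (-1190*21)/5 = 4/5 + (1/5)*(-24990) = 4/5 - 4998 = -24986/5 ≈ -4997.2)
(-14694 - 1*(-17326)) + o = (-14694 - 1*(-17326)) - 24986/5 = (-14694 + 17326) - 24986/5 = 2632 - 24986/5 = -11826/5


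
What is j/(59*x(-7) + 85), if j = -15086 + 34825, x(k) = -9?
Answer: -19739/446 ≈ -44.258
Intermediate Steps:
j = 19739
j/(59*x(-7) + 85) = 19739/(59*(-9) + 85) = 19739/(-531 + 85) = 19739/(-446) = 19739*(-1/446) = -19739/446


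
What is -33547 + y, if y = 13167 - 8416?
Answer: -28796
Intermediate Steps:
y = 4751
-33547 + y = -33547 + 4751 = -28796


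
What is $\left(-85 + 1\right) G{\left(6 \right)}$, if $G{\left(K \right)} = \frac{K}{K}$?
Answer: $-84$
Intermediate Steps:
$G{\left(K \right)} = 1$
$\left(-85 + 1\right) G{\left(6 \right)} = \left(-85 + 1\right) 1 = \left(-84\right) 1 = -84$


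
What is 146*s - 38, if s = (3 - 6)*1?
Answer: -476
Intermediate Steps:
s = -3 (s = -3*1 = -3)
146*s - 38 = 146*(-3) - 38 = -438 - 38 = -476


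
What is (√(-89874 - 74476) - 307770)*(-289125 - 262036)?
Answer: 169630820970 - 2755805*I*√6574 ≈ 1.6963e+11 - 2.2344e+8*I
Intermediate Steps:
(√(-89874 - 74476) - 307770)*(-289125 - 262036) = (√(-164350) - 307770)*(-551161) = (5*I*√6574 - 307770)*(-551161) = (-307770 + 5*I*√6574)*(-551161) = 169630820970 - 2755805*I*√6574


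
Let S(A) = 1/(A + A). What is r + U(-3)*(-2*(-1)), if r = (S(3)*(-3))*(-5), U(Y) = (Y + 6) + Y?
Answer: 5/2 ≈ 2.5000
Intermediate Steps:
S(A) = 1/(2*A)
U(Y) = 6 + 2*Y (U(Y) = (6 + Y) + Y = 6 + 2*Y)
r = 5/2 (r = (((½)/3)*(-3))*(-5) = (((½)*(⅓))*(-3))*(-5) = ((⅙)*(-3))*(-5) = -½*(-5) = 5/2 ≈ 2.5000)
r + U(-3)*(-2*(-1)) = 5/2 + (6 + 2*(-3))*(-2*(-1)) = 5/2 + (6 - 6)*2 = 5/2 + 0*2 = 5/2 + 0 = 5/2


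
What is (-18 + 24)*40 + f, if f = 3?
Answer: 243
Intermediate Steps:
(-18 + 24)*40 + f = (-18 + 24)*40 + 3 = 6*40 + 3 = 240 + 3 = 243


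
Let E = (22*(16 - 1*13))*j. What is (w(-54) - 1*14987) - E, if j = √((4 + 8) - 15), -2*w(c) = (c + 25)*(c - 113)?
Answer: -34817/2 - 66*I*√3 ≈ -17409.0 - 114.32*I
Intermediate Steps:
w(c) = -(-113 + c)*(25 + c)/2 (w(c) = -(c + 25)*(c - 113)/2 = -(25 + c)*(-113 + c)/2 = -(-113 + c)*(25 + c)/2)
j = I*√3 (j = √(12 - 15) = √(-3) = I*√3 ≈ 1.732*I)
E = 66*I*√3 (E = (22*(16 - 1*13))*(I*√3) = (22*(16 - 13))*(I*√3) = (22*3)*(I*√3) = 66*(I*√3) = 66*I*√3 ≈ 114.32*I)
(w(-54) - 1*14987) - E = ((2825/2 + 44*(-54) - ½*(-54)²) - 1*14987) - 66*I*√3 = ((2825/2 - 2376 - ½*2916) - 14987) - 66*I*√3 = ((2825/2 - 2376 - 1458) - 14987) - 66*I*√3 = (-4843/2 - 14987) - 66*I*√3 = -34817/2 - 66*I*√3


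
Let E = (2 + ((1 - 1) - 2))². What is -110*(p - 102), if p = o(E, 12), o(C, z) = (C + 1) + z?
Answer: 9790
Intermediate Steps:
E = 0 (E = (2 + (0 - 2))² = (2 - 2)² = 0² = 0)
o(C, z) = 1 + C + z (o(C, z) = (1 + C) + z = 1 + C + z)
p = 13 (p = 1 + 0 + 12 = 13)
-110*(p - 102) = -110*(13 - 102) = -110*(-89) = 9790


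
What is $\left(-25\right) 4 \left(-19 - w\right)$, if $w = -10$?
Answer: $900$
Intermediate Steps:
$\left(-25\right) 4 \left(-19 - w\right) = \left(-25\right) 4 \left(-19 - -10\right) = - 100 \left(-19 + 10\right) = \left(-100\right) \left(-9\right) = 900$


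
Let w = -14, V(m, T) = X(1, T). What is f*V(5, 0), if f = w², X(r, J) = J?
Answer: 0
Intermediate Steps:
V(m, T) = T
f = 196 (f = (-14)² = 196)
f*V(5, 0) = 196*0 = 0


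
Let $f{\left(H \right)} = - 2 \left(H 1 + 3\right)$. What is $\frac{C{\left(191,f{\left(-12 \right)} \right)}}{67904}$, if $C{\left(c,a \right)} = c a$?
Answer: $\frac{1719}{33952} \approx 0.05063$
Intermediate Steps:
$f{\left(H \right)} = -6 - 2 H$ ($f{\left(H \right)} = - 2 \left(H + 3\right) = - 2 \left(3 + H\right) = -6 - 2 H$)
$C{\left(c,a \right)} = a c$
$\frac{C{\left(191,f{\left(-12 \right)} \right)}}{67904} = \frac{\left(-6 - -24\right) 191}{67904} = \left(-6 + 24\right) 191 \cdot \frac{1}{67904} = 18 \cdot 191 \cdot \frac{1}{67904} = 3438 \cdot \frac{1}{67904} = \frac{1719}{33952}$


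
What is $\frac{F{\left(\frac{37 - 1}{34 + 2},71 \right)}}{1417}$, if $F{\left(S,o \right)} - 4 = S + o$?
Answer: $\frac{76}{1417} \approx 0.053634$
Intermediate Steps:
$F{\left(S,o \right)} = 4 + S + o$ ($F{\left(S,o \right)} = 4 + \left(S + o\right) = 4 + S + o$)
$\frac{F{\left(\frac{37 - 1}{34 + 2},71 \right)}}{1417} = \frac{4 + \frac{37 - 1}{34 + 2} + 71}{1417} = \left(4 + \frac{36}{36} + 71\right) \frac{1}{1417} = \left(4 + 36 \cdot \frac{1}{36} + 71\right) \frac{1}{1417} = \left(4 + 1 + 71\right) \frac{1}{1417} = 76 \cdot \frac{1}{1417} = \frac{76}{1417}$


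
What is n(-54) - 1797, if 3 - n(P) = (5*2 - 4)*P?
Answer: -1470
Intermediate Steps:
n(P) = 3 - 6*P (n(P) = 3 - (5*2 - 4)*P = 3 - (10 - 4)*P = 3 - 6*P)
n(-54) - 1797 = (3 - 6*(-54)) - 1797 = (3 + 324) - 1797 = 327 - 1797 = -1470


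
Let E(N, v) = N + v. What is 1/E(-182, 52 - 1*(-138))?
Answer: ⅛ ≈ 0.12500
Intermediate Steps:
1/E(-182, 52 - 1*(-138)) = 1/(-182 + (52 - 1*(-138))) = 1/(-182 + (52 + 138)) = 1/(-182 + 190) = 1/8 = ⅛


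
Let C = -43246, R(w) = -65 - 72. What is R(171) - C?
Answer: 43109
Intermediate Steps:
R(w) = -137
R(171) - C = -137 - 1*(-43246) = -137 + 43246 = 43109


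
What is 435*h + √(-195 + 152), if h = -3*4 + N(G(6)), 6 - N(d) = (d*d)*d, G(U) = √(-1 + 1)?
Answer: -2610 + I*√43 ≈ -2610.0 + 6.5574*I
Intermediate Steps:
G(U) = 0 (G(U) = √0 = 0)
N(d) = 6 - d³ (N(d) = 6 - d*d*d = 6 - d²*d = 6 - d³)
h = -6 (h = -3*4 + (6 - 1*0³) = -12 + (6 - 1*0) = -12 + (6 + 0) = -12 + 6 = -6)
435*h + √(-195 + 152) = 435*(-6) + √(-195 + 152) = -2610 + √(-43) = -2610 + I*√43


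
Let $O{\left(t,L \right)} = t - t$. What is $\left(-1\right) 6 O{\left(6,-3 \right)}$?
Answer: $0$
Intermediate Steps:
$O{\left(t,L \right)} = 0$
$\left(-1\right) 6 O{\left(6,-3 \right)} = \left(-1\right) 6 \cdot 0 = \left(-6\right) 0 = 0$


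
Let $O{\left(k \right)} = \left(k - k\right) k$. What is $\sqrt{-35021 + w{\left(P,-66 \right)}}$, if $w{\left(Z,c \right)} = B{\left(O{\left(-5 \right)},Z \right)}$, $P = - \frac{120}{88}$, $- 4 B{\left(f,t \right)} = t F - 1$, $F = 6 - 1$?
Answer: $\frac{i \sqrt{16949218}}{22} \approx 187.13 i$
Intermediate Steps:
$O{\left(k \right)} = 0$ ($O{\left(k \right)} = 0 k = 0$)
$F = 5$
$B{\left(f,t \right)} = \frac{1}{4} - \frac{5 t}{4}$ ($B{\left(f,t \right)} = - \frac{t 5 - 1}{4} = - \frac{5 t - 1}{4} = - \frac{-1 + 5 t}{4} = \frac{1}{4} - \frac{5 t}{4}$)
$P = - \frac{15}{11}$ ($P = \left(-120\right) \frac{1}{88} = - \frac{15}{11} \approx -1.3636$)
$w{\left(Z,c \right)} = \frac{1}{4} - \frac{5 Z}{4}$
$\sqrt{-35021 + w{\left(P,-66 \right)}} = \sqrt{-35021 + \left(\frac{1}{4} - - \frac{75}{44}\right)} = \sqrt{-35021 + \left(\frac{1}{4} + \frac{75}{44}\right)} = \sqrt{-35021 + \frac{43}{22}} = \sqrt{- \frac{770419}{22}} = \frac{i \sqrt{16949218}}{22}$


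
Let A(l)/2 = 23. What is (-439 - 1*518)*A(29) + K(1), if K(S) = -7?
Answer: -44029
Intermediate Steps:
A(l) = 46 (A(l) = 2*23 = 46)
(-439 - 1*518)*A(29) + K(1) = (-439 - 1*518)*46 - 7 = (-439 - 518)*46 - 7 = -957*46 - 7 = -44022 - 7 = -44029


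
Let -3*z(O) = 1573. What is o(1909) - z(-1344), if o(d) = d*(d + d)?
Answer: 21867259/3 ≈ 7.2891e+6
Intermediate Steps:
o(d) = 2*d² (o(d) = d*(2*d) = 2*d²)
z(O) = -1573/3 (z(O) = -⅓*1573 = -1573/3)
o(1909) - z(-1344) = 2*1909² - 1*(-1573/3) = 2*3644281 + 1573/3 = 7288562 + 1573/3 = 21867259/3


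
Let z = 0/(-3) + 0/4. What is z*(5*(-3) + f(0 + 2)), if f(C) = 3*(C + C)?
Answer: 0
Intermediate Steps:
f(C) = 6*C (f(C) = 3*(2*C) = 6*C)
z = 0 (z = 0*(-⅓) + 0*(¼) = 0 + 0 = 0)
z*(5*(-3) + f(0 + 2)) = 0*(5*(-3) + 6*(0 + 2)) = 0*(-15 + 6*2) = 0*(-15 + 12) = 0*(-3) = 0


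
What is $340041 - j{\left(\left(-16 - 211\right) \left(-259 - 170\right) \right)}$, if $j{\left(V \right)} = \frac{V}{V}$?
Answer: $340040$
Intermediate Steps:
$j{\left(V \right)} = 1$
$340041 - j{\left(\left(-16 - 211\right) \left(-259 - 170\right) \right)} = 340041 - 1 = 340040$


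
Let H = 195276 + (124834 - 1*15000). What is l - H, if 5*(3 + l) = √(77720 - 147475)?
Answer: -305113 + I*√69755/5 ≈ -3.0511e+5 + 52.822*I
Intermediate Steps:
H = 305110 (H = 195276 + (124834 - 15000) = 195276 + 109834 = 305110)
l = -3 + I*√69755/5 (l = -3 + √(77720 - 147475)/5 = -3 + √(-69755)/5 = -3 + (I*√69755)/5 = -3 + I*√69755/5 ≈ -3.0 + 52.822*I)
l - H = (-3 + I*√69755/5) - 1*305110 = (-3 + I*√69755/5) - 305110 = -305113 + I*√69755/5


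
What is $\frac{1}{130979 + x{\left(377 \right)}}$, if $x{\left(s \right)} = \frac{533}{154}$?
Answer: $\frac{154}{20171299} \approx 7.6346 \cdot 10^{-6}$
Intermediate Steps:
$x{\left(s \right)} = \frac{533}{154}$ ($x{\left(s \right)} = 533 \cdot \frac{1}{154} = \frac{533}{154}$)
$\frac{1}{130979 + x{\left(377 \right)}} = \frac{1}{130979 + \frac{533}{154}} = \frac{1}{\frac{20171299}{154}} = \frac{154}{20171299}$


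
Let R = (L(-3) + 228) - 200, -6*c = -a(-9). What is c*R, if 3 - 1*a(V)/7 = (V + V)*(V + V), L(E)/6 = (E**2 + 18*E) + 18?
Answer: 50183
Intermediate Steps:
L(E) = 108 + 6*E**2 + 108*E (L(E) = 6*((E**2 + 18*E) + 18) = 6*(18 + E**2 + 18*E) = 108 + 6*E**2 + 108*E)
a(V) = 21 - 28*V**2 (a(V) = 21 - 7*(V + V)*(V + V) = 21 - 7*2*V*2*V = 21 - 28*V**2)
c = -749/2 (c = -(-1)*(21 - 28*(-9)**2)/6 = -(-1)*(21 - 28*81)/6 = -(-1)*(21 - 2268)/6 = -(-1)*(-2247)/6 = -1/6*2247 = -749/2 ≈ -374.50)
R = -134 (R = ((108 + 6*(-3)**2 + 108*(-3)) + 228) - 200 = ((108 + 6*9 - 324) + 228) - 200 = ((108 + 54 - 324) + 228) - 200 = (-162 + 228) - 200 = 66 - 200 = -134)
c*R = -749/2*(-134) = 50183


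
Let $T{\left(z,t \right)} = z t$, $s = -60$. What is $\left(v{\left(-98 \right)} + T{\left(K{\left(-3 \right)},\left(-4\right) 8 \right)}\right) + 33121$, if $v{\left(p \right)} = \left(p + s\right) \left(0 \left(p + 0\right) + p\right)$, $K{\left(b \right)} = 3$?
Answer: $48509$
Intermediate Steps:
$T{\left(z,t \right)} = t z$
$v{\left(p \right)} = p \left(-60 + p\right)$ ($v{\left(p \right)} = \left(p - 60\right) \left(0 \left(p + 0\right) + p\right) = \left(-60 + p\right) \left(0 p + p\right) = \left(-60 + p\right) \left(0 + p\right) = \left(-60 + p\right) p = p \left(-60 + p\right)$)
$\left(v{\left(-98 \right)} + T{\left(K{\left(-3 \right)},\left(-4\right) 8 \right)}\right) + 33121 = \left(- 98 \left(-60 - 98\right) + \left(-4\right) 8 \cdot 3\right) + 33121 = \left(\left(-98\right) \left(-158\right) - 96\right) + 33121 = \left(15484 - 96\right) + 33121 = 15388 + 33121 = 48509$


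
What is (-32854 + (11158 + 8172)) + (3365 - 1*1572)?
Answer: -11731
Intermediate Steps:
(-32854 + (11158 + 8172)) + (3365 - 1*1572) = (-32854 + 19330) + (3365 - 1572) = -13524 + 1793 = -11731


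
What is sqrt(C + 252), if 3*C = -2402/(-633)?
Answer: 5*sqrt(4059218)/633 ≈ 15.914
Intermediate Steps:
C = 2402/1899 (C = (-2402/(-633))/3 = (-2402*(-1/633))/3 = (1/3)*(2402/633) = 2402/1899 ≈ 1.2649)
sqrt(C + 252) = sqrt(2402/1899 + 252) = sqrt(480950/1899) = 5*sqrt(4059218)/633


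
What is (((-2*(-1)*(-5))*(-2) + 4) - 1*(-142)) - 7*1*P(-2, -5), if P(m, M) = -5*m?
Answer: 96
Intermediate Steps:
(((-2*(-1)*(-5))*(-2) + 4) - 1*(-142)) - 7*1*P(-2, -5) = (((-2*(-1)*(-5))*(-2) + 4) - 1*(-142)) - 7*1*(-5*(-2)) = (((2*(-5))*(-2) + 4) + 142) - 7*10 = ((-10*(-2) + 4) + 142) - 1*70 = ((20 + 4) + 142) - 70 = (24 + 142) - 70 = 166 - 70 = 96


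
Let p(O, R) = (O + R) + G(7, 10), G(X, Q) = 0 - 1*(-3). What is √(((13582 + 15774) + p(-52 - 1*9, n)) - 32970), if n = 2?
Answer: I*√3670 ≈ 60.581*I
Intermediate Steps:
G(X, Q) = 3 (G(X, Q) = 0 + 3 = 3)
p(O, R) = 3 + O + R (p(O, R) = (O + R) + 3 = 3 + O + R)
√(((13582 + 15774) + p(-52 - 1*9, n)) - 32970) = √(((13582 + 15774) + (3 + (-52 - 1*9) + 2)) - 32970) = √((29356 + (3 + (-52 - 9) + 2)) - 32970) = √((29356 + (3 - 61 + 2)) - 32970) = √((29356 - 56) - 32970) = √(29300 - 32970) = √(-3670) = I*√3670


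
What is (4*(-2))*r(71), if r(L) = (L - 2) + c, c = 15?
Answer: -672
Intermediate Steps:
r(L) = 13 + L (r(L) = (L - 2) + 15 = (-2 + L) + 15 = 13 + L)
(4*(-2))*r(71) = (4*(-2))*(13 + 71) = -8*84 = -672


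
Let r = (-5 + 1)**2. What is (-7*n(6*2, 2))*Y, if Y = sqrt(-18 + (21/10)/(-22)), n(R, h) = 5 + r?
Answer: -147*I*sqrt(218955)/110 ≈ -625.32*I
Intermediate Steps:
r = 16 (r = (-4)**2 = 16)
n(R, h) = 21 (n(R, h) = 5 + 16 = 21)
Y = I*sqrt(218955)/110 (Y = sqrt(-18 + (21*(1/10))*(-1/22)) = sqrt(-18 + (21/10)*(-1/22)) = sqrt(-18 - 21/220) = sqrt(-3981/220) = I*sqrt(218955)/110 ≈ 4.2539*I)
(-7*n(6*2, 2))*Y = (-7*21)*(I*sqrt(218955)/110) = -147*I*sqrt(218955)/110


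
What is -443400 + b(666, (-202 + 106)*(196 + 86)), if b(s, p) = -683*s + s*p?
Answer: -18928230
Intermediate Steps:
b(s, p) = -683*s + p*s
-443400 + b(666, (-202 + 106)*(196 + 86)) = -443400 + 666*(-683 + (-202 + 106)*(196 + 86)) = -443400 + 666*(-683 - 96*282) = -443400 + 666*(-683 - 27072) = -443400 + 666*(-27755) = -443400 - 18484830 = -18928230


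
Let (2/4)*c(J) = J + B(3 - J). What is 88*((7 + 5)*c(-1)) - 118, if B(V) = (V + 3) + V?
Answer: 21002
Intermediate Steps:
B(V) = 3 + 2*V (B(V) = (3 + V) + V = 3 + 2*V)
c(J) = 18 - 2*J (c(J) = 2*(J + (3 + 2*(3 - J))) = 2*(J + (3 + (6 - 2*J))) = 2*(J + (9 - 2*J)) = 2*(9 - J) = 18 - 2*J)
88*((7 + 5)*c(-1)) - 118 = 88*((7 + 5)*(18 - 2*(-1))) - 118 = 88*(12*(18 + 2)) - 118 = 88*(12*20) - 118 = 88*240 - 118 = 21120 - 118 = 21002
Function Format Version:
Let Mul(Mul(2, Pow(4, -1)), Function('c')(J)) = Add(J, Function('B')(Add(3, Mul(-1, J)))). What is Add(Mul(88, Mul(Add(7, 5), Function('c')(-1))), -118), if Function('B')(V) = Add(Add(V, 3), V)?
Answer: 21002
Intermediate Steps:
Function('B')(V) = Add(3, Mul(2, V)) (Function('B')(V) = Add(Add(3, V), V) = Add(3, Mul(2, V)))
Function('c')(J) = Add(18, Mul(-2, J)) (Function('c')(J) = Mul(2, Add(J, Add(3, Mul(2, Add(3, Mul(-1, J)))))) = Mul(2, Add(J, Add(3, Add(6, Mul(-2, J))))) = Mul(2, Add(J, Add(9, Mul(-2, J)))) = Mul(2, Add(9, Mul(-1, J))) = Add(18, Mul(-2, J)))
Add(Mul(88, Mul(Add(7, 5), Function('c')(-1))), -118) = Add(Mul(88, Mul(Add(7, 5), Add(18, Mul(-2, -1)))), -118) = Add(Mul(88, Mul(12, Add(18, 2))), -118) = Add(Mul(88, Mul(12, 20)), -118) = Add(Mul(88, 240), -118) = Add(21120, -118) = 21002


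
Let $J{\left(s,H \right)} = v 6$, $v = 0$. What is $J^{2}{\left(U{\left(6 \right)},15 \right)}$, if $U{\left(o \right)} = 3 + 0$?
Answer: $0$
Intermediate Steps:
$U{\left(o \right)} = 3$
$J{\left(s,H \right)} = 0$ ($J{\left(s,H \right)} = 0 \cdot 6 = 0$)
$J^{2}{\left(U{\left(6 \right)},15 \right)} = 0^{2} = 0$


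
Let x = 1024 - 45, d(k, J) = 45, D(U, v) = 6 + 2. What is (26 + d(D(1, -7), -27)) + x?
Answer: 1050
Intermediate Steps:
D(U, v) = 8
x = 979
(26 + d(D(1, -7), -27)) + x = (26 + 45) + 979 = 71 + 979 = 1050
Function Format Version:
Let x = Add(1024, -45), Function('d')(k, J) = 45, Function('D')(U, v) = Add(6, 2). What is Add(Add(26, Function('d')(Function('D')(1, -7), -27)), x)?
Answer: 1050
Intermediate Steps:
Function('D')(U, v) = 8
x = 979
Add(Add(26, Function('d')(Function('D')(1, -7), -27)), x) = Add(Add(26, 45), 979) = Add(71, 979) = 1050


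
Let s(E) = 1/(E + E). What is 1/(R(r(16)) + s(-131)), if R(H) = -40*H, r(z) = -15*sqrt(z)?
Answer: 262/628799 ≈ 0.00041667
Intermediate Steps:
s(E) = 1/(2*E)
1/(R(r(16)) + s(-131)) = 1/(-(-600)*sqrt(16) + (1/2)/(-131)) = 1/(-(-600)*4 + (1/2)*(-1/131)) = 1/(-40*(-60) - 1/262) = 1/(2400 - 1/262) = 1/(628799/262) = 262/628799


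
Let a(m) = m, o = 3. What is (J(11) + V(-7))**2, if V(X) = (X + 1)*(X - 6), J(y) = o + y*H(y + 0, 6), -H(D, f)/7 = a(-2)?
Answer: 55225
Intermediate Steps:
H(D, f) = 14 (H(D, f) = -7*(-2) = 14)
J(y) = 3 + 14*y (J(y) = 3 + y*14 = 3 + 14*y)
V(X) = (1 + X)*(-6 + X)
(J(11) + V(-7))**2 = ((3 + 14*11) + (-6 + (-7)**2 - 5*(-7)))**2 = ((3 + 154) + (-6 + 49 + 35))**2 = (157 + 78)**2 = 235**2 = 55225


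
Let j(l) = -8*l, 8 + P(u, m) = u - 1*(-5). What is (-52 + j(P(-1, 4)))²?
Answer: 400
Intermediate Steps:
P(u, m) = -3 + u (P(u, m) = -8 + (u - 1*(-5)) = -8 + (u + 5) = -8 + (5 + u) = -3 + u)
(-52 + j(P(-1, 4)))² = (-52 - 8*(-3 - 1))² = (-52 - 8*(-4))² = (-52 + 32)² = (-20)² = 400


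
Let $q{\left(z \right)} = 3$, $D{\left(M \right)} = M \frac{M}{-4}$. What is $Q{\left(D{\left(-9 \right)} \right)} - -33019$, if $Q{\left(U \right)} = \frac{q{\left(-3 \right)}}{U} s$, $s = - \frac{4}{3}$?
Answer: $\frac{2674555}{81} \approx 33019.0$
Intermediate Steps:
$D{\left(M \right)} = - \frac{M^{2}}{4}$ ($D{\left(M \right)} = M M \left(- \frac{1}{4}\right) = M \left(- \frac{M}{4}\right) = - \frac{M^{2}}{4}$)
$s = - \frac{4}{3}$ ($s = \left(-4\right) \frac{1}{3} = - \frac{4}{3} \approx -1.3333$)
$Q{\left(U \right)} = - \frac{4}{U}$ ($Q{\left(U \right)} = \frac{3}{U} \left(- \frac{4}{3}\right) = - \frac{4}{U}$)
$Q{\left(D{\left(-9 \right)} \right)} - -33019 = - \frac{4}{\left(- \frac{1}{4}\right) \left(-9\right)^{2}} - -33019 = - \frac{4}{\left(- \frac{1}{4}\right) 81} + 33019 = - \frac{4}{- \frac{81}{4}} + 33019 = \left(-4\right) \left(- \frac{4}{81}\right) + 33019 = \frac{16}{81} + 33019 = \frac{2674555}{81}$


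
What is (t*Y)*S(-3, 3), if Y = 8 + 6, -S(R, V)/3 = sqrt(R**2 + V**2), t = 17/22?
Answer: -1071*sqrt(2)/11 ≈ -137.69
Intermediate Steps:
t = 17/22 (t = 17*(1/22) = 17/22 ≈ 0.77273)
S(R, V) = -3*sqrt(R**2 + V**2)
Y = 14
(t*Y)*S(-3, 3) = ((17/22)*14)*(-3*sqrt((-3)**2 + 3**2)) = 119*(-3*sqrt(9 + 9))/11 = 119*(-9*sqrt(2))/11 = -1071*sqrt(2)/11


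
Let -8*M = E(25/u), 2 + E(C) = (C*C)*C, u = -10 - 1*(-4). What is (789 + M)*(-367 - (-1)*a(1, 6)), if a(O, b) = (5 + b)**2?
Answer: -56557409/288 ≈ -1.9638e+5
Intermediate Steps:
u = -6 (u = -10 + 4 = -6)
E(C) = -2 + C**3 (E(C) = -2 + (C*C)*C = -2 + C**2*C = -2 + C**3)
M = 16057/1728 (M = -(-2 + (25/(-6))**3)/8 = -(-2 + (25*(-1/6))**3)/8 = -(-2 + (-25/6)**3)/8 = -(-2 - 15625/216)/8 = -1/8*(-16057/216) = 16057/1728 ≈ 9.2923)
(789 + M)*(-367 - (-1)*a(1, 6)) = (789 + 16057/1728)*(-367 - (-1)*(5 + 6)**2) = 1379449*(-367 - (-1)*11**2)/1728 = 1379449*(-367 - (-1)*121)/1728 = 1379449*(-367 - 1*(-121))/1728 = 1379449*(-367 + 121)/1728 = (1379449/1728)*(-246) = -56557409/288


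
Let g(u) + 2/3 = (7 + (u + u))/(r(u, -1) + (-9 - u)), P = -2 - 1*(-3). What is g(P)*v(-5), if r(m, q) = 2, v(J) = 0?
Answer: 0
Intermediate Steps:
P = 1 (P = -2 + 3 = 1)
g(u) = -⅔ + (7 + 2*u)/(-7 - u) (g(u) = -⅔ + (7 + (u + u))/(2 + (-9 - u)) = -⅔ + (7 + 2*u)/(-7 - u))
g(P)*v(-5) = ((-35 - 8*1)/(3*(7 + 1)))*0 = ((⅓)*(-35 - 8)/8)*0 = ((⅓)*(⅛)*(-43))*0 = -43/24*0 = 0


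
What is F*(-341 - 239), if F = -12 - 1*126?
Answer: 80040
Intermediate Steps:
F = -138 (F = -12 - 126 = -138)
F*(-341 - 239) = -138*(-341 - 239) = -138*(-580) = 80040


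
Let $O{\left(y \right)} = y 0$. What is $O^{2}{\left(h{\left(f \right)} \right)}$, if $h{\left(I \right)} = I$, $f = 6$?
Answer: $0$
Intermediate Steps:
$O{\left(y \right)} = 0$
$O^{2}{\left(h{\left(f \right)} \right)} = 0^{2} = 0$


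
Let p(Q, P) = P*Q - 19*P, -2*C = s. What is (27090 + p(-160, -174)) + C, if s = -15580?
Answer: 66026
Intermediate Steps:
C = 7790 (C = -1/2*(-15580) = 7790)
p(Q, P) = -19*P + P*Q
(27090 + p(-160, -174)) + C = (27090 - 174*(-19 - 160)) + 7790 = (27090 - 174*(-179)) + 7790 = (27090 + 31146) + 7790 = 58236 + 7790 = 66026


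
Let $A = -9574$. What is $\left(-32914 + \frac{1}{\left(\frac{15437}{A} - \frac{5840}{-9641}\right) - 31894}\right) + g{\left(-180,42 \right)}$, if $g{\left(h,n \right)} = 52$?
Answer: $- \frac{96745816588124420}{2944002692953} \approx -32862.0$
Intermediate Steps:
$\left(-32914 + \frac{1}{\left(\frac{15437}{A} - \frac{5840}{-9641}\right) - 31894}\right) + g{\left(-180,42 \right)} = \left(-32914 + \frac{1}{\left(\frac{15437}{-9574} - \frac{5840}{-9641}\right) - 31894}\right) + 52 = \left(-32914 + \frac{1}{\left(15437 \left(- \frac{1}{9574}\right) - - \frac{5840}{9641}\right) - 31894}\right) + 52 = \left(-32914 + \frac{1}{\left(- \frac{15437}{9574} + \frac{5840}{9641}\right) - 31894}\right) + 52 = \left(-32914 + \frac{1}{- \frac{92915957}{92302934} - 31894}\right) + 52 = \left(-32914 + \frac{1}{- \frac{2944002692953}{92302934}}\right) + 52 = \left(-32914 - \frac{92302934}{2944002692953}\right) + 52 = - \frac{96898904728157976}{2944002692953} + 52 = - \frac{96745816588124420}{2944002692953}$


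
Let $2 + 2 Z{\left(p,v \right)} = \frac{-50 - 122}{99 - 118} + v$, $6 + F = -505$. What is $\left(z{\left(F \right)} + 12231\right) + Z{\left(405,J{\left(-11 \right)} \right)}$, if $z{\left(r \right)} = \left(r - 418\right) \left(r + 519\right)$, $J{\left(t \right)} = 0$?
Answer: $\frac{91248}{19} \approx 4802.5$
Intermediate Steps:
$F = -511$ ($F = -6 - 505 = -511$)
$Z{\left(p,v \right)} = \frac{67}{19} + \frac{v}{2}$ ($Z{\left(p,v \right)} = -1 + \frac{\frac{-50 - 122}{99 - 118} + v}{2} = -1 + \frac{- \frac{172}{-19} + v}{2} = -1 + \frac{\left(-172\right) \left(- \frac{1}{19}\right) + v}{2} = -1 + \frac{\frac{172}{19} + v}{2} = -1 + \left(\frac{86}{19} + \frac{v}{2}\right) = \frac{67}{19} + \frac{v}{2}$)
$z{\left(r \right)} = \left(-418 + r\right) \left(519 + r\right)$
$\left(z{\left(F \right)} + 12231\right) + Z{\left(405,J{\left(-11 \right)} \right)} = \left(\left(-216942 + \left(-511\right)^{2} + 101 \left(-511\right)\right) + 12231\right) + \left(\frac{67}{19} + \frac{1}{2} \cdot 0\right) = \left(\left(-216942 + 261121 - 51611\right) + 12231\right) + \left(\frac{67}{19} + 0\right) = \left(-7432 + 12231\right) + \frac{67}{19} = 4799 + \frac{67}{19} = \frac{91248}{19}$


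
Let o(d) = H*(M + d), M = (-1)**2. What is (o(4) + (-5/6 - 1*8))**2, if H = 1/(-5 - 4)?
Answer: 28561/324 ≈ 88.151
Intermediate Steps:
H = -1/9 (H = 1/(-9) = -1/9 ≈ -0.11111)
M = 1
o(d) = -1/9 - d/9 (o(d) = -(1 + d)/9 = -1/9 - d/9)
(o(4) + (-5/6 - 1*8))**2 = ((-1/9 - 1/9*4) + (-5/6 - 1*8))**2 = ((-1/9 - 4/9) + (-5*1/6 - 8))**2 = (-5/9 + (-5/6 - 8))**2 = (-5/9 - 53/6)**2 = (-169/18)**2 = 28561/324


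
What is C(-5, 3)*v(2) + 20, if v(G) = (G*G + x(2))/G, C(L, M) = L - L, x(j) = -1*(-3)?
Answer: 20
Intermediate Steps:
x(j) = 3
C(L, M) = 0
v(G) = (3 + G**2)/G (v(G) = (G*G + 3)/G = (G**2 + 3)/G = (3 + G**2)/G)
C(-5, 3)*v(2) + 20 = 0*(2 + 3/2) + 20 = 0*(7/2) + 20 = 0 + 20 = 20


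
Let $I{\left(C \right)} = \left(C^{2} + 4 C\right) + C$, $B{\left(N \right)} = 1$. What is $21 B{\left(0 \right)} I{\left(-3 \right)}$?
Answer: $-126$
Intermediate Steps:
$I{\left(C \right)} = C^{2} + 5 C$
$21 B{\left(0 \right)} I{\left(-3 \right)} = 21 \cdot 1 \left(- 3 \left(5 - 3\right)\right) = 21 \left(\left(-3\right) 2\right) = 21 \left(-6\right) = -126$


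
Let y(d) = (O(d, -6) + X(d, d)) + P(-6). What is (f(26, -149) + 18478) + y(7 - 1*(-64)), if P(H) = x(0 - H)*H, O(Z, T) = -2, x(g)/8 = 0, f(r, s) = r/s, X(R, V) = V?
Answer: 2763477/149 ≈ 18547.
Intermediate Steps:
x(g) = 0 (x(g) = 8*0 = 0)
P(H) = 0 (P(H) = 0*H = 0)
y(d) = -2 + d (y(d) = (-2 + d) + 0 = -2 + d)
(f(26, -149) + 18478) + y(7 - 1*(-64)) = (26/(-149) + 18478) + (-2 + (7 - 1*(-64))) = (26*(-1/149) + 18478) + (-2 + (7 + 64)) = (-26/149 + 18478) + (-2 + 71) = 2753196/149 + 69 = 2763477/149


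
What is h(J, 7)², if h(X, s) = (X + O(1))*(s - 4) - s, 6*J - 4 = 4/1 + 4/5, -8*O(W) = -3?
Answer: 3481/1600 ≈ 2.1756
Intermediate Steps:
O(W) = 3/8 (O(W) = -⅛*(-3) = 3/8)
J = 22/15 (J = ⅔ + (4/1 + 4/5)/6 = ⅔ + (4*1 + 4*(⅕))/6 = ⅔ + (4 + ⅘)/6 = ⅔ + (⅙)*(24/5) = ⅔ + ⅘ = 22/15 ≈ 1.4667)
h(X, s) = -s + (-4 + s)*(3/8 + X) (h(X, s) = (X + 3/8)*(s - 4) - s = (3/8 + X)*(-4 + s) - s = (-4 + s)*(3/8 + X) - s = -s + (-4 + s)*(3/8 + X))
h(J, 7)² = (-3/2 - 4*22/15 - 5/8*7 + (22/15)*7)² = (-3/2 - 88/15 - 35/8 + 154/15)² = (-59/40)² = 3481/1600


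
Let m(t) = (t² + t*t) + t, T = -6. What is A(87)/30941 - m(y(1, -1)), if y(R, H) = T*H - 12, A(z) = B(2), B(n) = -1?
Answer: -2042107/30941 ≈ -66.000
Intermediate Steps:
A(z) = -1
y(R, H) = -12 - 6*H (y(R, H) = -6*H - 12 = -12 - 6*H)
m(t) = t + 2*t² (m(t) = (t² + t²) + t = 2*t² + t = t + 2*t²)
A(87)/30941 - m(y(1, -1)) = -1/30941 - (-12 - 6*(-1))*(1 + 2*(-12 - 6*(-1))) = -1*1/30941 - (-12 + 6)*(1 + 2*(-12 + 6)) = -1/30941 - (-6)*(1 + 2*(-6)) = -1/30941 - (-6)*(1 - 12) = -1/30941 - (-6)*(-11) = -1/30941 - 1*66 = -1/30941 - 66 = -2042107/30941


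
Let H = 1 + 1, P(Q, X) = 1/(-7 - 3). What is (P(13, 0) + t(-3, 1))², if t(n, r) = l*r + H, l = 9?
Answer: 11881/100 ≈ 118.81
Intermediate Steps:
P(Q, X) = -⅒ (P(Q, X) = 1/(-10) = -⅒)
H = 2
t(n, r) = 2 + 9*r (t(n, r) = 9*r + 2 = 2 + 9*r)
(P(13, 0) + t(-3, 1))² = (-⅒ + (2 + 9*1))² = (-⅒ + (2 + 9))² = (-⅒ + 11)² = (109/10)² = 11881/100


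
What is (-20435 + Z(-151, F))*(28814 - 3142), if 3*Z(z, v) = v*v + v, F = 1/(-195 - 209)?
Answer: -32109116921147/61206 ≈ -5.2461e+8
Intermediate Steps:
F = -1/404 (F = 1/(-404) = -1/404 ≈ -0.0024752)
Z(z, v) = v/3 + v²/3 (Z(z, v) = (v*v + v)/3 = (v² + v)/3 = (v + v²)/3 = v/3 + v²/3)
(-20435 + Z(-151, F))*(28814 - 3142) = (-20435 + (⅓)*(-1/404)*(1 - 1/404))*(28814 - 3142) = (-20435 + (⅓)*(-1/404)*(403/404))*25672 = (-20435 - 403/489648)*25672 = -10005957283/489648*25672 = -32109116921147/61206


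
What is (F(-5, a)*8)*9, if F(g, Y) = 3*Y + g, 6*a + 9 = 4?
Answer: -540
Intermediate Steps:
a = -5/6 (a = -3/2 + (1/6)*4 = -3/2 + 2/3 = -5/6 ≈ -0.83333)
F(g, Y) = g + 3*Y
(F(-5, a)*8)*9 = ((-5 + 3*(-5/6))*8)*9 = ((-5 - 5/2)*8)*9 = -15/2*8*9 = -60*9 = -540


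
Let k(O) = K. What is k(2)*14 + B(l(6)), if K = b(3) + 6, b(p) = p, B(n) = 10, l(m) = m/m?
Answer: 136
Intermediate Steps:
l(m) = 1
K = 9 (K = 3 + 6 = 9)
k(O) = 9
k(2)*14 + B(l(6)) = 9*14 + 10 = 126 + 10 = 136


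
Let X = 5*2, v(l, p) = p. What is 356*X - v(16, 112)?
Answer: 3448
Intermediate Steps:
X = 10
356*X - v(16, 112) = 356*10 - 1*112 = 3560 - 112 = 3448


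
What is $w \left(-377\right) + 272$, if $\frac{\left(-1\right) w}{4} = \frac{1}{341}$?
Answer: $\frac{94260}{341} \approx 276.42$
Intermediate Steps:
$w = - \frac{4}{341} \approx -0.01173$
$w \left(-377\right) + 272 = \left(- \frac{4}{341}\right) \left(-377\right) + 272 = \frac{1508}{341} + 272 = \frac{94260}{341}$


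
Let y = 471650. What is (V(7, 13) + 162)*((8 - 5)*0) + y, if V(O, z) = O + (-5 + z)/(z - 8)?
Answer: 471650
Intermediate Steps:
V(O, z) = O + (-5 + z)/(-8 + z)
(V(7, 13) + 162)*((8 - 5)*0) + y = ((-5 + 13 - 8*7 + 7*13)/(-8 + 13) + 162)*((8 - 5)*0) + 471650 = ((-5 + 13 - 56 + 91)/5 + 162)*(3*0) + 471650 = ((⅕)*43 + 162)*0 + 471650 = (43/5 + 162)*0 + 471650 = (853/5)*0 + 471650 = 0 + 471650 = 471650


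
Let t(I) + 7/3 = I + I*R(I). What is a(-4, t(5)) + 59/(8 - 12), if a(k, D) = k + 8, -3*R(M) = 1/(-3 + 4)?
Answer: -43/4 ≈ -10.750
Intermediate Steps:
R(M) = -⅓ (R(M) = -1/(3*(-3 + 4)) = -⅓/1 = -⅓*1 = -⅓)
t(I) = -7/3 + 2*I/3 (t(I) = -7/3 + (I + I*(-⅓)) = -7/3 + (I - I/3) = -7/3 + 2*I/3)
a(k, D) = 8 + k
a(-4, t(5)) + 59/(8 - 12) = (8 - 4) + 59/(8 - 12) = 4 + 59/(-4) = 4 - ¼*59 = 4 - 59/4 = -43/4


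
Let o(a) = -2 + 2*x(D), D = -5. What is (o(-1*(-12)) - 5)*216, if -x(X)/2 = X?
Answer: 2808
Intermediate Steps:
x(X) = -2*X
o(a) = 18 (o(a) = -2 + 2*(-2*(-5)) = -2 + 2*10 = -2 + 20 = 18)
(o(-1*(-12)) - 5)*216 = (18 - 5)*216 = 13*216 = 2808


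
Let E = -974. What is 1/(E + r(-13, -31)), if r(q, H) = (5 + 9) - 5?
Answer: -1/965 ≈ -0.0010363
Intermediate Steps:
r(q, H) = 9 (r(q, H) = 14 - 5 = 9)
1/(E + r(-13, -31)) = 1/(-974 + 9) = 1/(-965) = -1/965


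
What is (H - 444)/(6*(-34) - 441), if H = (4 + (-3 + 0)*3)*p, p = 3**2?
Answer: 163/215 ≈ 0.75814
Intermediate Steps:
p = 9
H = -45 (H = (4 + (-3 + 0)*3)*9 = (4 - 3*3)*9 = (4 - 9)*9 = -5*9 = -45)
(H - 444)/(6*(-34) - 441) = (-45 - 444)/(6*(-34) - 441) = -489/(-204 - 441) = -489/(-645) = -489*(-1/645) = 163/215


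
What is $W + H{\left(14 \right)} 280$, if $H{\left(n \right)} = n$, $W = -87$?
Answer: $3833$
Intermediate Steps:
$W + H{\left(14 \right)} 280 = -87 + 14 \cdot 280 = -87 + 3920 = 3833$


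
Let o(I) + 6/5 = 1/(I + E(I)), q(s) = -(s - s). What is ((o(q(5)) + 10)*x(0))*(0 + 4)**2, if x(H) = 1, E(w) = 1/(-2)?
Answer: 544/5 ≈ 108.80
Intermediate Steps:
E(w) = -1/2 (E(w) = 1*(-1/2) = -1/2)
q(s) = 0 (q(s) = -1*0 = 0)
o(I) = -6/5 + 1/(-1/2 + I) (o(I) = -6/5 + 1/(I - 1/2) = -6/5 + 1/(-1/2 + I))
((o(q(5)) + 10)*x(0))*(0 + 4)**2 = ((4*(4 - 3*0)/(5*(-1 + 2*0)) + 10)*1)*(0 + 4)**2 = ((4*(4 + 0)/(5*(-1 + 0)) + 10)*1)*4**2 = (((4/5)*4/(-1) + 10)*1)*16 = (((4/5)*(-1)*4 + 10)*1)*16 = ((-16/5 + 10)*1)*16 = ((34/5)*1)*16 = (34/5)*16 = 544/5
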